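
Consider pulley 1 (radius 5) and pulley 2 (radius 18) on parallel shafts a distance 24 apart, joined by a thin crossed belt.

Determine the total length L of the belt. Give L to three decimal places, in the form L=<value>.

L=144.899

crossed belt: β = asin((r1+r2)/C) = asin(23/24) = 73.4022°
wrap1 = wrap2 = π + 2β = 326.8043°
tangent length = C·cosβ = 6.8557
L = (r1+r2)·wrap + 2·C·cosβ = 23·5.7038 + 2·6.8557 = 144.8990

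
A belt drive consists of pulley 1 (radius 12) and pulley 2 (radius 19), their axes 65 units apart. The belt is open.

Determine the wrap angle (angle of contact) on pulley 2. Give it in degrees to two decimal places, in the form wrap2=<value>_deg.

open belt: β = asin((r2−r1)/C) = asin(7/65) = 6.1823°
wrap1 = π − 2β = 167.6354°
wrap2 = π + 2β = 192.3646°

wrap2=192.36_deg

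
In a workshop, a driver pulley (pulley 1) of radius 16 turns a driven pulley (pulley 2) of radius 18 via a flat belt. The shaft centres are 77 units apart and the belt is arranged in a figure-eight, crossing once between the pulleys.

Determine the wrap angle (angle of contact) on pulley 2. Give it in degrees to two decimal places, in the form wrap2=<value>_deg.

crossed belt: β = asin((r1+r2)/C) = asin(34/77) = 26.2034°
wrap1 = wrap2 = π + 2β = 232.4067°

wrap2=232.41_deg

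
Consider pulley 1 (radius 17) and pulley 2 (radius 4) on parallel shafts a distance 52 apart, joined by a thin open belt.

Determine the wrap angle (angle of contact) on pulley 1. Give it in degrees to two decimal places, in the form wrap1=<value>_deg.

wrap1=208.96_deg

open belt: β = asin((r2−r1)/C) = asin(-13/52) = -14.4775°
wrap1 = π − 2β = 208.9550°
wrap2 = π + 2β = 151.0450°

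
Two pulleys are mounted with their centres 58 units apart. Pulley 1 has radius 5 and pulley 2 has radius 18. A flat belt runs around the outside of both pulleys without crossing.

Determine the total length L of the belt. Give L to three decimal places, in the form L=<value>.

open belt: β = asin((r2−r1)/C) = asin(13/58) = 12.9522°
wrap1 = π − 2β = 154.0956°
wrap2 = π + 2β = 205.9044°
tangent length = C·cosβ = 56.5243
L = r1·wrap1 + r2·wrap2 + 2·C·cosβ = 5·2.6895 + 18·3.5937 + 2·56.5243 = 191.1828

L=191.183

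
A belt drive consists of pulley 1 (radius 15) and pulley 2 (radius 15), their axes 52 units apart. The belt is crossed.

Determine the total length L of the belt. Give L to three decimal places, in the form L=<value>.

crossed belt: β = asin((r1+r2)/C) = asin(30/52) = 35.2344°
wrap1 = wrap2 = π + 2β = 250.4688°
tangent length = C·cosβ = 42.4735
L = (r1+r2)·wrap + 2·C·cosβ = 30·4.3715 + 2·42.4735 = 216.0922

L=216.092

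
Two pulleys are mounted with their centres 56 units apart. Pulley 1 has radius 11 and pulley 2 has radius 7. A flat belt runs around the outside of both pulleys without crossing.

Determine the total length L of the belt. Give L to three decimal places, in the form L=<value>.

L=168.835

open belt: β = asin((r2−r1)/C) = asin(-4/56) = -4.0960°
wrap1 = π − 2β = 188.1921°
wrap2 = π + 2β = 171.8079°
tangent length = C·cosβ = 55.8570
L = r1·wrap1 + r2·wrap2 + 2·C·cosβ = 11·3.2846 + 7·2.9986 + 2·55.8570 = 168.8345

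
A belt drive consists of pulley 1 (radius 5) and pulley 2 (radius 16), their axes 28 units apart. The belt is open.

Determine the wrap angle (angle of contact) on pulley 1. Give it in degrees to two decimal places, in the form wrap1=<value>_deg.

wrap1=133.74_deg

open belt: β = asin((r2−r1)/C) = asin(11/28) = 23.1324°
wrap1 = π − 2β = 133.7352°
wrap2 = π + 2β = 226.2648°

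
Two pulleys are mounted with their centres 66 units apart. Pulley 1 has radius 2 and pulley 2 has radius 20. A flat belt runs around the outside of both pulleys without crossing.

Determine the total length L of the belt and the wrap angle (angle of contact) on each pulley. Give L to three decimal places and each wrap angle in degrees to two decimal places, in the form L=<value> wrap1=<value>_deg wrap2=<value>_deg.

open belt: β = asin((r2−r1)/C) = asin(18/66) = 15.8266°
wrap1 = π − 2β = 148.3468°
wrap2 = π + 2β = 211.6532°
tangent length = C·cosβ = 63.4980
L = r1·wrap1 + r2·wrap2 + 2·C·cosβ = 2·2.5891 + 20·3.6940 + 2·63.4980 = 206.0553

L=206.055 wrap1=148.35_deg wrap2=211.65_deg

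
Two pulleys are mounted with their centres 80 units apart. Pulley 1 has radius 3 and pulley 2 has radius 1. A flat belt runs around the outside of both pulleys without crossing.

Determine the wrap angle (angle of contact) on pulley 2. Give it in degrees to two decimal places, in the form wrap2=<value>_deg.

open belt: β = asin((r2−r1)/C) = asin(-2/80) = -1.4325°
wrap1 = π − 2β = 182.8651°
wrap2 = π + 2β = 177.1349°

wrap2=177.13_deg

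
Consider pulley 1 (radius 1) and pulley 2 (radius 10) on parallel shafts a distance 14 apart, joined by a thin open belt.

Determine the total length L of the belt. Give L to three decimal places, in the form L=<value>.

open belt: β = asin((r2−r1)/C) = asin(9/14) = 40.0052°
wrap1 = π − 2β = 99.9896°
wrap2 = π + 2β = 260.0104°
tangent length = C·cosβ = 10.7238
L = r1·wrap1 + r2·wrap2 + 2·C·cosβ = 1·1.7451 + 10·4.5380 + 2·10.7238 = 68.5731

L=68.573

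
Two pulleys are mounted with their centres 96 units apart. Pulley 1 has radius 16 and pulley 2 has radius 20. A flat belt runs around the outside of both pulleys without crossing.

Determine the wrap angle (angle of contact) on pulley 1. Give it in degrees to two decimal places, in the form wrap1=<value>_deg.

open belt: β = asin((r2−r1)/C) = asin(4/96) = 2.3880°
wrap1 = π − 2β = 175.2240°
wrap2 = π + 2β = 184.7760°

wrap1=175.22_deg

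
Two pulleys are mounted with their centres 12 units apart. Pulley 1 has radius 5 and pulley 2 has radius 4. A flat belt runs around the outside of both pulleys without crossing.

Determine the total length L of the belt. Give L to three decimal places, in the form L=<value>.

open belt: β = asin((r2−r1)/C) = asin(-1/12) = -4.7802°
wrap1 = π − 2β = 189.5604°
wrap2 = π + 2β = 170.4396°
tangent length = C·cosβ = 11.9583
L = r1·wrap1 + r2·wrap2 + 2·C·cosβ = 5·3.3085 + 4·2.9747 + 2·11.9583 = 52.3577

L=52.358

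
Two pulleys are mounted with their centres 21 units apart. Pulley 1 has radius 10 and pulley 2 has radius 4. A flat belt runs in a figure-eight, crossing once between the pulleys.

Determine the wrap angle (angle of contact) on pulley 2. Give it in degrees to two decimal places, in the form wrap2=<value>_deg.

crossed belt: β = asin((r1+r2)/C) = asin(14/21) = 41.8103°
wrap1 = wrap2 = π + 2β = 263.6206°

wrap2=263.62_deg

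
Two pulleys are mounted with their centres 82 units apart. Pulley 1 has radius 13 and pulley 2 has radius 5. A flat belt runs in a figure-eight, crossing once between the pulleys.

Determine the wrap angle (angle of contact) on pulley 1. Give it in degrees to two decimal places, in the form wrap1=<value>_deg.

crossed belt: β = asin((r1+r2)/C) = asin(18/82) = 12.6804°
wrap1 = wrap2 = π + 2β = 205.3608°

wrap1=205.36_deg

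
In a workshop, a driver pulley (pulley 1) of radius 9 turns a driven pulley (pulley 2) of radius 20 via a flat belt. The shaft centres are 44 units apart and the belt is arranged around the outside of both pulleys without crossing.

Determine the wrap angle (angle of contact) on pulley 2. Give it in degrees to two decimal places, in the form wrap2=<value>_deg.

wrap2=208.96_deg

open belt: β = asin((r2−r1)/C) = asin(11/44) = 14.4775°
wrap1 = π − 2β = 151.0450°
wrap2 = π + 2β = 208.9550°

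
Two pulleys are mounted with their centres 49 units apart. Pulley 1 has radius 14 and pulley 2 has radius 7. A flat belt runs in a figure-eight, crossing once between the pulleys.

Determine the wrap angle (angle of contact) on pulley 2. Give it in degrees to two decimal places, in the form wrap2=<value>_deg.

crossed belt: β = asin((r1+r2)/C) = asin(21/49) = 25.3769°
wrap1 = wrap2 = π + 2β = 230.7539°

wrap2=230.75_deg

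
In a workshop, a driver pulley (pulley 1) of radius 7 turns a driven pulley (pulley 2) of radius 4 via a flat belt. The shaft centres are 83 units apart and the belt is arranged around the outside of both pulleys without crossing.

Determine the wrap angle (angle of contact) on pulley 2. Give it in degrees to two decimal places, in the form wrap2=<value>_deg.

wrap2=175.86_deg

open belt: β = asin((r2−r1)/C) = asin(-3/83) = -2.0714°
wrap1 = π − 2β = 184.1428°
wrap2 = π + 2β = 175.8572°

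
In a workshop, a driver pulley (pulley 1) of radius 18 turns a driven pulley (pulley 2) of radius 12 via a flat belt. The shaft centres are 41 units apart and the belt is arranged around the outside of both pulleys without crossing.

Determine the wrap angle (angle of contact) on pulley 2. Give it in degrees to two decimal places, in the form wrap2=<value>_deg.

open belt: β = asin((r2−r1)/C) = asin(-6/41) = -8.4150°
wrap1 = π − 2β = 196.8299°
wrap2 = π + 2β = 163.1701°

wrap2=163.17_deg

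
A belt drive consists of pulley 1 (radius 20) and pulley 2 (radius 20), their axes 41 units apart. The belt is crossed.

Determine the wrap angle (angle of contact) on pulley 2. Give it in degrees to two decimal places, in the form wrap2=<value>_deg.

crossed belt: β = asin((r1+r2)/C) = asin(40/41) = 77.3196°
wrap1 = wrap2 = π + 2β = 334.6392°

wrap2=334.64_deg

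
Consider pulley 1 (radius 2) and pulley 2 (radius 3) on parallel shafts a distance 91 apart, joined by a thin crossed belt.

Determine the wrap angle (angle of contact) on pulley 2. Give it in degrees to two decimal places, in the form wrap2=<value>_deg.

wrap2=186.30_deg

crossed belt: β = asin((r1+r2)/C) = asin(5/91) = 3.1497°
wrap1 = wrap2 = π + 2β = 186.2994°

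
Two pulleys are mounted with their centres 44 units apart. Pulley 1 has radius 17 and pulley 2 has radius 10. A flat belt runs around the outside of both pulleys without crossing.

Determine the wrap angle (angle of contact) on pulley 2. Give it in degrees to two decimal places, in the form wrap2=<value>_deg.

wrap2=161.69_deg

open belt: β = asin((r2−r1)/C) = asin(-7/44) = -9.1541°
wrap1 = π − 2β = 198.3083°
wrap2 = π + 2β = 161.6917°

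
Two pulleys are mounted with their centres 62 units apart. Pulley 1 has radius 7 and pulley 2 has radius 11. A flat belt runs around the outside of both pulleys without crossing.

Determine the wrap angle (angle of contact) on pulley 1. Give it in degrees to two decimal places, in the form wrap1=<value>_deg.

open belt: β = asin((r2−r1)/C) = asin(4/62) = 3.6991°
wrap1 = π − 2β = 172.6019°
wrap2 = π + 2β = 187.3981°

wrap1=172.60_deg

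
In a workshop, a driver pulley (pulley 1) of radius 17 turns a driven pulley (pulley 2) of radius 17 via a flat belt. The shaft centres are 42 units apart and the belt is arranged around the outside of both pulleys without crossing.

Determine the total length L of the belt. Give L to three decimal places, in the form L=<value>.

L=190.814

open belt: β = asin((r2−r1)/C) = asin(0/42) = 0.0000°
wrap1 = π − 2β = 180.0000°
wrap2 = π + 2β = 180.0000°
tangent length = C·cosβ = 42.0000
L = r1·wrap1 + r2·wrap2 + 2·C·cosβ = 17·3.1416 + 17·3.1416 + 2·42.0000 = 190.8142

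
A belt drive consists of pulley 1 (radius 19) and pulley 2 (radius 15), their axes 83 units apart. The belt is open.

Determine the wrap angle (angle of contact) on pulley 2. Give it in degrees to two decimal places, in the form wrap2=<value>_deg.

wrap2=174.48_deg

open belt: β = asin((r2−r1)/C) = asin(-4/83) = -2.7623°
wrap1 = π − 2β = 185.5246°
wrap2 = π + 2β = 174.4754°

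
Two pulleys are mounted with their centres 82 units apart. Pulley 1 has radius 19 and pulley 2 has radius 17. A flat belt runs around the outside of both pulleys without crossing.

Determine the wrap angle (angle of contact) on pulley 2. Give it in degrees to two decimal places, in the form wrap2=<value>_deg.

wrap2=177.20_deg

open belt: β = asin((r2−r1)/C) = asin(-2/82) = -1.3976°
wrap1 = π − 2β = 182.7952°
wrap2 = π + 2β = 177.2048°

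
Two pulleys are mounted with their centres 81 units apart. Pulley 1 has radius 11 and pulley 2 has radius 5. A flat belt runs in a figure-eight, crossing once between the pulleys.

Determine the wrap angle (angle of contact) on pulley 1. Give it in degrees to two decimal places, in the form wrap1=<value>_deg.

crossed belt: β = asin((r1+r2)/C) = asin(16/81) = 11.3926°
wrap1 = wrap2 = π + 2β = 202.7852°

wrap1=202.79_deg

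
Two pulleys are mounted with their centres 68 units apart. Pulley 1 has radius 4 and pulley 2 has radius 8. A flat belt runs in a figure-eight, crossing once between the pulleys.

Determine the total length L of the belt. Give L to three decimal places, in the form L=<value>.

L=175.822

crossed belt: β = asin((r1+r2)/C) = asin(12/68) = 10.1642°
wrap1 = wrap2 = π + 2β = 200.3285°
tangent length = C·cosβ = 66.9328
L = (r1+r2)·wrap + 2·C·cosβ = 12·3.4964 + 2·66.9328 = 175.8223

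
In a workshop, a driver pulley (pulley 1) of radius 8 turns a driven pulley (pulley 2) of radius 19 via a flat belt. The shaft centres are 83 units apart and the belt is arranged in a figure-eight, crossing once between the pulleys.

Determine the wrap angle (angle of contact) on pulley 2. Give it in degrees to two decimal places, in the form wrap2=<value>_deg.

crossed belt: β = asin((r1+r2)/C) = asin(27/83) = 18.9838°
wrap1 = wrap2 = π + 2β = 217.9676°

wrap2=217.97_deg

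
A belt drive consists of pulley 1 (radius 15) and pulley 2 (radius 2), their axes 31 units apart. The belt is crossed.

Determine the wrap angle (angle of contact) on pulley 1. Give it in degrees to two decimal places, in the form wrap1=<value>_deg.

wrap1=246.51_deg

crossed belt: β = asin((r1+r2)/C) = asin(17/31) = 33.2564°
wrap1 = wrap2 = π + 2β = 246.5129°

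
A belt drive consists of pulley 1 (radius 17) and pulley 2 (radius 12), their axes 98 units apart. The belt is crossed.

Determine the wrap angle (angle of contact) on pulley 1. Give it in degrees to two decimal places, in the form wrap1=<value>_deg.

wrap1=214.43_deg

crossed belt: β = asin((r1+r2)/C) = asin(29/98) = 17.2126°
wrap1 = wrap2 = π + 2β = 214.4252°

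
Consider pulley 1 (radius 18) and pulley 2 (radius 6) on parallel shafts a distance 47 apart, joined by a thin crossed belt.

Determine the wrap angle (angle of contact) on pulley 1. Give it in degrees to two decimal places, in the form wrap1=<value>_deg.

crossed belt: β = asin((r1+r2)/C) = asin(24/47) = 30.7064°
wrap1 = wrap2 = π + 2β = 241.4127°

wrap1=241.41_deg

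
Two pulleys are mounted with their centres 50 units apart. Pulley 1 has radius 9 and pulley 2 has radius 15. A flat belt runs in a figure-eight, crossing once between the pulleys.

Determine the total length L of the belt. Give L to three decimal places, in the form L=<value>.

L=187.156

crossed belt: β = asin((r1+r2)/C) = asin(24/50) = 28.6854°
wrap1 = wrap2 = π + 2β = 237.3708°
tangent length = C·cosβ = 43.8634
L = (r1+r2)·wrap + 2·C·cosβ = 24·4.1429 + 2·43.8634 = 187.1565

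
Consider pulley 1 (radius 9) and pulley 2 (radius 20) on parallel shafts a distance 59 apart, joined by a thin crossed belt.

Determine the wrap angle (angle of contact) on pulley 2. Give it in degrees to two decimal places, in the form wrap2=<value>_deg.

wrap2=238.88_deg

crossed belt: β = asin((r1+r2)/C) = asin(29/59) = 29.4409°
wrap1 = wrap2 = π + 2β = 238.8818°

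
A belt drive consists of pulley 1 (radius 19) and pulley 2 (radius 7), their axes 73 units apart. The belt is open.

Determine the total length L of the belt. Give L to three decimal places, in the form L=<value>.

open belt: β = asin((r2−r1)/C) = asin(-12/73) = -9.4614°
wrap1 = π − 2β = 198.9229°
wrap2 = π + 2β = 161.0771°
tangent length = C·cosβ = 72.0069
L = r1·wrap1 + r2·wrap2 + 2·C·cosβ = 19·3.4719 + 7·2.8113 + 2·72.0069 = 229.6585

L=229.658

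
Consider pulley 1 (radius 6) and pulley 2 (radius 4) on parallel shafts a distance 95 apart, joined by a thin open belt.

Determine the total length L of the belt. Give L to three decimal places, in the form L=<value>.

L=221.458

open belt: β = asin((r2−r1)/C) = asin(-2/95) = -1.2063°
wrap1 = π − 2β = 182.4126°
wrap2 = π + 2β = 177.5874°
tangent length = C·cosβ = 94.9789
L = r1·wrap1 + r2·wrap2 + 2·C·cosβ = 6·3.1837 + 4·3.0995 + 2·94.9789 = 221.4580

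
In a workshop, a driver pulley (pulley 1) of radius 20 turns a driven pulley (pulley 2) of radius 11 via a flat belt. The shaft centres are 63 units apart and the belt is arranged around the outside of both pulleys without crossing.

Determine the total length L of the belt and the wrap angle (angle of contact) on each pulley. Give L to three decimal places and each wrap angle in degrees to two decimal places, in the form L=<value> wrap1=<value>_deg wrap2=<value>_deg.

open belt: β = asin((r2−r1)/C) = asin(-9/63) = -8.2132°
wrap1 = π − 2β = 196.4264°
wrap2 = π + 2β = 163.5736°
tangent length = C·cosβ = 62.3538
L = r1·wrap1 + r2·wrap2 + 2·C·cosβ = 20·3.4283 + 11·2.8549 + 2·62.3538 = 224.6773

L=224.677 wrap1=196.43_deg wrap2=163.57_deg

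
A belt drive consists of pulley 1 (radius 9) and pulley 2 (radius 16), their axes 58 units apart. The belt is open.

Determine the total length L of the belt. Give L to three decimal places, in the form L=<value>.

open belt: β = asin((r2−r1)/C) = asin(7/58) = 6.9319°
wrap1 = π − 2β = 166.1362°
wrap2 = π + 2β = 193.8638°
tangent length = C·cosβ = 57.5760
L = r1·wrap1 + r2·wrap2 + 2·C·cosβ = 9·2.8996 + 16·3.3836 + 2·57.5760 = 195.3857

L=195.386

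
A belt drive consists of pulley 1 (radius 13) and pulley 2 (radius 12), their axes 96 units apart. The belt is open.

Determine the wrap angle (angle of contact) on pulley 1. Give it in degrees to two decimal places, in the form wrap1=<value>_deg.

wrap1=181.19_deg

open belt: β = asin((r2−r1)/C) = asin(-1/96) = -0.5968°
wrap1 = π − 2β = 181.1937°
wrap2 = π + 2β = 178.8063°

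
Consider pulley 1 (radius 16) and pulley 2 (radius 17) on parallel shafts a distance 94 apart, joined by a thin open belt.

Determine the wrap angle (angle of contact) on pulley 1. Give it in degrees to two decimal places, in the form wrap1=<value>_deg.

open belt: β = asin((r2−r1)/C) = asin(1/94) = 0.6095°
wrap1 = π − 2β = 178.7809°
wrap2 = π + 2β = 181.2191°

wrap1=178.78_deg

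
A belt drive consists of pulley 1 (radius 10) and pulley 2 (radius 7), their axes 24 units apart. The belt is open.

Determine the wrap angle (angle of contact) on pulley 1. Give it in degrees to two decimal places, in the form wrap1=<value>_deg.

open belt: β = asin((r2−r1)/C) = asin(-3/24) = -7.1808°
wrap1 = π − 2β = 194.3615°
wrap2 = π + 2β = 165.6385°

wrap1=194.36_deg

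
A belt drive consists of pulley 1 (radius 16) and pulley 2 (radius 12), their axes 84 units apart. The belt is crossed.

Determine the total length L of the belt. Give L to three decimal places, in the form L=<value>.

crossed belt: β = asin((r1+r2)/C) = asin(28/84) = 19.4712°
wrap1 = wrap2 = π + 2β = 218.9424°
tangent length = C·cosβ = 79.1960
L = (r1+r2)·wrap + 2·C·cosβ = 28·3.8213 + 2·79.1960 = 265.3874

L=265.387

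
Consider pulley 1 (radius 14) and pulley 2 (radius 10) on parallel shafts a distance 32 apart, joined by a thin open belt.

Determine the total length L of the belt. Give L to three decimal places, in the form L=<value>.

L=139.899

open belt: β = asin((r2−r1)/C) = asin(-4/32) = -7.1808°
wrap1 = π − 2β = 194.3615°
wrap2 = π + 2β = 165.6385°
tangent length = C·cosβ = 31.7490
L = r1·wrap1 + r2·wrap2 + 2·C·cosβ = 14·3.3922 + 10·2.8909 + 2·31.7490 = 139.8989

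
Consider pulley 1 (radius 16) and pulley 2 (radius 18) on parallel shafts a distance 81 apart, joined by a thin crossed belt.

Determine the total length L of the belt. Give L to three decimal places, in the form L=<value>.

crossed belt: β = asin((r1+r2)/C) = asin(34/81) = 24.8190°
wrap1 = wrap2 = π + 2β = 229.6380°
tangent length = C·cosβ = 73.5187
L = (r1+r2)·wrap + 2·C·cosβ = 34·4.0079 + 2·73.5187 = 283.3073

L=283.307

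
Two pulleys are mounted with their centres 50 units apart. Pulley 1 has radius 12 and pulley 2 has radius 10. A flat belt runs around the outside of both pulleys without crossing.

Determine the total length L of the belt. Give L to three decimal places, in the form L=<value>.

open belt: β = asin((r2−r1)/C) = asin(-2/50) = -2.2924°
wrap1 = π − 2β = 184.5849°
wrap2 = π + 2β = 175.4151°
tangent length = C·cosβ = 49.9600
L = r1·wrap1 + r2·wrap2 + 2·C·cosβ = 12·3.2216 + 10·3.0616 + 2·49.9600 = 169.1950

L=169.195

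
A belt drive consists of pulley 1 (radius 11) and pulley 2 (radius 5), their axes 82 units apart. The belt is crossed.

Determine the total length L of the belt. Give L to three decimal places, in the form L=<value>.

L=217.397

crossed belt: β = asin((r1+r2)/C) = asin(16/82) = 11.2518°
wrap1 = wrap2 = π + 2β = 202.5037°
tangent length = C·cosβ = 80.4239
L = (r1+r2)·wrap + 2·C·cosβ = 16·3.5344 + 2·80.4239 = 217.3975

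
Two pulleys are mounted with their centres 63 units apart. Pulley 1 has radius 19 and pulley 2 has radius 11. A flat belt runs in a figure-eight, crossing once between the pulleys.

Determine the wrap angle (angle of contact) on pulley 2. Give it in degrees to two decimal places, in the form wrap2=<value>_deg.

crossed belt: β = asin((r1+r2)/C) = asin(30/63) = 28.4369°
wrap1 = wrap2 = π + 2β = 236.8738°

wrap2=236.87_deg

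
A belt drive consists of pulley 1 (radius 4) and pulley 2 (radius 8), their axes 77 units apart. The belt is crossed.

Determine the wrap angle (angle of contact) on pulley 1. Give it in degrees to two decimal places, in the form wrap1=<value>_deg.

crossed belt: β = asin((r1+r2)/C) = asin(12/77) = 8.9658°
wrap1 = wrap2 = π + 2β = 197.9315°

wrap1=197.93_deg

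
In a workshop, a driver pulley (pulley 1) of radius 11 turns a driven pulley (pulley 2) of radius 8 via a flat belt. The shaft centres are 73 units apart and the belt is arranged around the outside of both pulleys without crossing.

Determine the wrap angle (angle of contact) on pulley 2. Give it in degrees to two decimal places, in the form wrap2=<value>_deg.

open belt: β = asin((r2−r1)/C) = asin(-3/73) = -2.3553°
wrap1 = π − 2β = 184.7106°
wrap2 = π + 2β = 175.2894°

wrap2=175.29_deg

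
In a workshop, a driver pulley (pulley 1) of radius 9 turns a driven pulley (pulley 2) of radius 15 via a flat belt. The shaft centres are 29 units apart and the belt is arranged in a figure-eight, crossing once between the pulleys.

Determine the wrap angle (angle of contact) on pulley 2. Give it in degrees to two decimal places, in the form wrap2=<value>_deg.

crossed belt: β = asin((r1+r2)/C) = asin(24/29) = 55.8516°
wrap1 = wrap2 = π + 2β = 291.7032°

wrap2=291.70_deg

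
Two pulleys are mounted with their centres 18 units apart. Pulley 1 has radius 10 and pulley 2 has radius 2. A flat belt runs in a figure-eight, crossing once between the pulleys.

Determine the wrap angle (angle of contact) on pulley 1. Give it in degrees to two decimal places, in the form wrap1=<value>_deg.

crossed belt: β = asin((r1+r2)/C) = asin(12/18) = 41.8103°
wrap1 = wrap2 = π + 2β = 263.6206°

wrap1=263.62_deg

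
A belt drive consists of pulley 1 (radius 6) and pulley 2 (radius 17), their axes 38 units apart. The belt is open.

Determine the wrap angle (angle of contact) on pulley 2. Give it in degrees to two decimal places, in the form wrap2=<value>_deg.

open belt: β = asin((r2−r1)/C) = asin(11/38) = 16.8264°
wrap1 = π − 2β = 146.3471°
wrap2 = π + 2β = 213.6529°

wrap2=213.65_deg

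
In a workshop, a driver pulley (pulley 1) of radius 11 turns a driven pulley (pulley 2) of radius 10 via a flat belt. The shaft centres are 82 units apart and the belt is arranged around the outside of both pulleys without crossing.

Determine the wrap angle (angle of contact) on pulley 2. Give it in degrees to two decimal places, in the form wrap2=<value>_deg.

open belt: β = asin((r2−r1)/C) = asin(-1/82) = -0.6987°
wrap1 = π − 2β = 181.3975°
wrap2 = π + 2β = 178.6025°

wrap2=178.60_deg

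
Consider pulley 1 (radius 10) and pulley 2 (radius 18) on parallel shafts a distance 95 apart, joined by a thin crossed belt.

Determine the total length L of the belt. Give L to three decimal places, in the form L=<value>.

L=286.279

crossed belt: β = asin((r1+r2)/C) = asin(28/95) = 17.1418°
wrap1 = wrap2 = π + 2β = 214.2835°
tangent length = C·cosβ = 90.7800
L = (r1+r2)·wrap + 2·C·cosβ = 28·3.7400 + 2·90.7800 = 286.2786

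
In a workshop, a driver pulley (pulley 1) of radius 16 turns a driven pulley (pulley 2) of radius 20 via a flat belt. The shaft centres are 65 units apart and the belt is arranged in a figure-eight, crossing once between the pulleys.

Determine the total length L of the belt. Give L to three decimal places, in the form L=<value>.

crossed belt: β = asin((r1+r2)/C) = asin(36/65) = 33.6313°
wrap1 = wrap2 = π + 2β = 247.2626°
tangent length = C·cosβ = 54.1202
L = (r1+r2)·wrap + 2·C·cosβ = 36·4.3155 + 2·54.1202 = 263.6001

L=263.600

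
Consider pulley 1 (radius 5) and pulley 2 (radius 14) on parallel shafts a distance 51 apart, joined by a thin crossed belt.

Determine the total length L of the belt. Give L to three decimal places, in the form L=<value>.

L=168.854

crossed belt: β = asin((r1+r2)/C) = asin(19/51) = 21.8729°
wrap1 = wrap2 = π + 2β = 223.7458°
tangent length = C·cosβ = 47.3286
L = (r1+r2)·wrap + 2·C·cosβ = 19·3.9051 + 2·47.3286 = 168.8542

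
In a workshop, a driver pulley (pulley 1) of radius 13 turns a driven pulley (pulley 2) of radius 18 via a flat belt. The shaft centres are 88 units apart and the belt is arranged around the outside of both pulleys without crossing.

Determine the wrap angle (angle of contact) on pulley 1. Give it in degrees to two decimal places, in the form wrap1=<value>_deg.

wrap1=173.49_deg

open belt: β = asin((r2−r1)/C) = asin(5/88) = 3.2572°
wrap1 = π − 2β = 173.4856°
wrap2 = π + 2β = 186.5144°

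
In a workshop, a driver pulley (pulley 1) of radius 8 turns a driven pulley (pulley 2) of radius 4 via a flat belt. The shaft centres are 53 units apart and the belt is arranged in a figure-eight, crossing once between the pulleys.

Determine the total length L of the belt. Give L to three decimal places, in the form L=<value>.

crossed belt: β = asin((r1+r2)/C) = asin(12/53) = 13.0861°
wrap1 = wrap2 = π + 2β = 206.1722°
tangent length = C·cosβ = 51.6236
L = (r1+r2)·wrap + 2·C·cosβ = 12·3.5984 + 2·51.6236 = 146.4279

L=146.428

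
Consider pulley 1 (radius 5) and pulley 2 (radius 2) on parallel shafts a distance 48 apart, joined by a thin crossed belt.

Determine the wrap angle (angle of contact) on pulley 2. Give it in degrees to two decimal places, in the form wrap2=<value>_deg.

crossed belt: β = asin((r1+r2)/C) = asin(7/48) = 8.3855°
wrap1 = wrap2 = π + 2β = 196.7711°

wrap2=196.77_deg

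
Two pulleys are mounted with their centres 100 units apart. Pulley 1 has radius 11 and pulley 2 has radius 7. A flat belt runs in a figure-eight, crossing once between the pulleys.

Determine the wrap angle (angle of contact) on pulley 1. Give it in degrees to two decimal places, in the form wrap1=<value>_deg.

wrap1=200.74_deg

crossed belt: β = asin((r1+r2)/C) = asin(18/100) = 10.3698°
wrap1 = wrap2 = π + 2β = 200.7395°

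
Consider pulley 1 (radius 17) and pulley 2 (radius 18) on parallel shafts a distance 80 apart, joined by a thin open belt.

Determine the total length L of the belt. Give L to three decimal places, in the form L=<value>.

open belt: β = asin((r2−r1)/C) = asin(1/80) = 0.7162°
wrap1 = π − 2β = 178.5676°
wrap2 = π + 2β = 181.4324°
tangent length = C·cosβ = 79.9937
L = r1·wrap1 + r2·wrap2 + 2·C·cosβ = 17·3.1166 + 18·3.1666 + 2·79.9937 = 269.9682

L=269.968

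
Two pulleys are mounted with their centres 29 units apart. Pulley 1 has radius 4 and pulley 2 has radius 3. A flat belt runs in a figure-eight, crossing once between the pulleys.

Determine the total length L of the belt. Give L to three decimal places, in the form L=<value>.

crossed belt: β = asin((r1+r2)/C) = asin(7/29) = 13.9680°
wrap1 = wrap2 = π + 2β = 207.9359°
tangent length = C·cosβ = 28.1425
L = (r1+r2)·wrap + 2·C·cosβ = 7·3.6292 + 2·28.1425 = 81.6892

L=81.689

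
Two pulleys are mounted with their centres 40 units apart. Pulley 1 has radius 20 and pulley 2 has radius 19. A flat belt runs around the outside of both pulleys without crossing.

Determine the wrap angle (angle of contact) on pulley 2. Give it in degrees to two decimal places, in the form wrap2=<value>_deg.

wrap2=177.13_deg

open belt: β = asin((r2−r1)/C) = asin(-1/40) = -1.4325°
wrap1 = π − 2β = 182.8651°
wrap2 = π + 2β = 177.1349°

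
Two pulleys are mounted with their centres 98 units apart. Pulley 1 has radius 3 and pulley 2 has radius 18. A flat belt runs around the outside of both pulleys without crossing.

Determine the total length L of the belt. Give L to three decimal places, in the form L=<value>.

open belt: β = asin((r2−r1)/C) = asin(15/98) = 8.8044°
wrap1 = π − 2β = 162.3913°
wrap2 = π + 2β = 197.6087°
tangent length = C·cosβ = 96.8452
L = r1·wrap1 + r2·wrap2 + 2·C·cosβ = 3·2.8343 + 18·3.4489 + 2·96.8452 = 264.2739

L=264.274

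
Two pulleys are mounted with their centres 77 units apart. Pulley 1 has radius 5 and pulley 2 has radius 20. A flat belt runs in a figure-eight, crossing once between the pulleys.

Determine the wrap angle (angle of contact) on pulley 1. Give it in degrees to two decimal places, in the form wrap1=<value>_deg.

wrap1=217.89_deg

crossed belt: β = asin((r1+r2)/C) = asin(25/77) = 18.9459°
wrap1 = wrap2 = π + 2β = 217.8918°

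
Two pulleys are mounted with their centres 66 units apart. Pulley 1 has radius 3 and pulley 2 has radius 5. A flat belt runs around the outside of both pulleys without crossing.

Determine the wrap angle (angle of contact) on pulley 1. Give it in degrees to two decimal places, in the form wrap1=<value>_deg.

open belt: β = asin((r2−r1)/C) = asin(2/66) = 1.7365°
wrap1 = π − 2β = 176.5270°
wrap2 = π + 2β = 183.4730°

wrap1=176.53_deg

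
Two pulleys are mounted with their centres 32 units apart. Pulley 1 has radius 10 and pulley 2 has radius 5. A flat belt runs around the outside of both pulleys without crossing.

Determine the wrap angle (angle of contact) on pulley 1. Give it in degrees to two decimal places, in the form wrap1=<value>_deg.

open belt: β = asin((r2−r1)/C) = asin(-5/32) = -8.9893°
wrap1 = π − 2β = 197.9786°
wrap2 = π + 2β = 162.0214°

wrap1=197.98_deg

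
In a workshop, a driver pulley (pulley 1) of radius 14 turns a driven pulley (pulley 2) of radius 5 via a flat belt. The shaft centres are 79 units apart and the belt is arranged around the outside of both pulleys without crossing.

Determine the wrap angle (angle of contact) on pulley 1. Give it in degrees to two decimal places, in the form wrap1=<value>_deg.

wrap1=193.08_deg

open belt: β = asin((r2−r1)/C) = asin(-9/79) = -6.5416°
wrap1 = π − 2β = 193.0831°
wrap2 = π + 2β = 166.9169°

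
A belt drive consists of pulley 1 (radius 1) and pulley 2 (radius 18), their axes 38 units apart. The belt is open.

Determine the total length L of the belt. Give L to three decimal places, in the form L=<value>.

open belt: β = asin((r2−r1)/C) = asin(17/38) = 26.5750°
wrap1 = π − 2β = 126.8501°
wrap2 = π + 2β = 233.1499°
tangent length = C·cosβ = 33.9853
L = r1·wrap1 + r2·wrap2 + 2·C·cosβ = 1·2.2140 + 18·4.0692 + 2·33.9853 = 143.4307

L=143.431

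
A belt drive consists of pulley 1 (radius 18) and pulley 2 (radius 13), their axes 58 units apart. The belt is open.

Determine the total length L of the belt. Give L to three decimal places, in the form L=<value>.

open belt: β = asin((r2−r1)/C) = asin(-5/58) = -4.9454°
wrap1 = π − 2β = 189.8909°
wrap2 = π + 2β = 170.1091°
tangent length = C·cosβ = 57.7841
L = r1·wrap1 + r2·wrap2 + 2·C·cosβ = 18·3.3142 + 13·2.9690 + 2·57.7841 = 213.8207

L=213.821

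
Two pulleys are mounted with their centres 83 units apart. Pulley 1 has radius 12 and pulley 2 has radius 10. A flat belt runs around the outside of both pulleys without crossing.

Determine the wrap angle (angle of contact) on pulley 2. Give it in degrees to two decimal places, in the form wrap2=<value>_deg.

wrap2=177.24_deg

open belt: β = asin((r2−r1)/C) = asin(-2/83) = -1.3808°
wrap1 = π − 2β = 182.7615°
wrap2 = π + 2β = 177.2385°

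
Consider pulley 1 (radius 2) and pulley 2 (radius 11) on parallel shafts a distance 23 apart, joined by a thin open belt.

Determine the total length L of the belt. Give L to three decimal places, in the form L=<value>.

L=90.410

open belt: β = asin((r2−r1)/C) = asin(9/23) = 23.0357°
wrap1 = π − 2β = 133.9286°
wrap2 = π + 2β = 226.0714°
tangent length = C·cosβ = 21.1660
L = r1·wrap1 + r2·wrap2 + 2·C·cosβ = 2·2.3375 + 11·3.9457 + 2·21.1660 = 90.4096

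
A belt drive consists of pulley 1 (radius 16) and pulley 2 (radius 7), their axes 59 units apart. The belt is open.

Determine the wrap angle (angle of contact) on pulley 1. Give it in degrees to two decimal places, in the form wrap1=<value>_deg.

wrap1=197.55_deg

open belt: β = asin((r2−r1)/C) = asin(-9/59) = -8.7743°
wrap1 = π − 2β = 197.5486°
wrap2 = π + 2β = 162.4514°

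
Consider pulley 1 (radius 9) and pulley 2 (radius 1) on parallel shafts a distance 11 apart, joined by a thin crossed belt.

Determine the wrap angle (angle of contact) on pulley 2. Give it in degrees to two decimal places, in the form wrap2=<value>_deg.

crossed belt: β = asin((r1+r2)/C) = asin(10/11) = 65.3800°
wrap1 = wrap2 = π + 2β = 310.7600°

wrap2=310.76_deg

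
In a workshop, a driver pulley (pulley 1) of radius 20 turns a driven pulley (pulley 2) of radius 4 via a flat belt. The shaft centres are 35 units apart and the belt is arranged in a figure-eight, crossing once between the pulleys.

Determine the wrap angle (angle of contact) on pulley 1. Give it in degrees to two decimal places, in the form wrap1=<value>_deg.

wrap1=266.58_deg

crossed belt: β = asin((r1+r2)/C) = asin(24/35) = 43.2918°
wrap1 = wrap2 = π + 2β = 266.5836°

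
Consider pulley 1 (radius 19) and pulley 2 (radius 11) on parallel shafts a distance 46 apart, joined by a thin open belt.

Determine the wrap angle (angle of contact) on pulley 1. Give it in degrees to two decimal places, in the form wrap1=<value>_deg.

wrap1=200.03_deg

open belt: β = asin((r2−r1)/C) = asin(-8/46) = -10.0154°
wrap1 = π − 2β = 200.0308°
wrap2 = π + 2β = 159.9692°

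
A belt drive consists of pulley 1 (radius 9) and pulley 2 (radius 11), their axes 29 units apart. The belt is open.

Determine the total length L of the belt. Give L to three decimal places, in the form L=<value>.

open belt: β = asin((r2−r1)/C) = asin(2/29) = 3.9546°
wrap1 = π − 2β = 172.0909°
wrap2 = π + 2β = 187.9091°
tangent length = C·cosβ = 28.9310
L = r1·wrap1 + r2·wrap2 + 2·C·cosβ = 9·3.0036 + 11·3.2796 + 2·28.9310 = 120.9698

L=120.970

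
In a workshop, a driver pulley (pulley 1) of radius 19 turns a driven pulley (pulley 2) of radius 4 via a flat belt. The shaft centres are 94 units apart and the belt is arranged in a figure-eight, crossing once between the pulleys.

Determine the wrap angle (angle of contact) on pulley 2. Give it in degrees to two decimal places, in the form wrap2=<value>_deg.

crossed belt: β = asin((r1+r2)/C) = asin(23/94) = 14.1630°
wrap1 = wrap2 = π + 2β = 208.3259°

wrap2=208.33_deg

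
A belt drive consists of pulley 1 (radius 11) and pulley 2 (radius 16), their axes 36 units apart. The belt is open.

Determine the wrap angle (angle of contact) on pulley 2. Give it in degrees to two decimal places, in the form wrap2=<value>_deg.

wrap2=195.97_deg

open belt: β = asin((r2−r1)/C) = asin(5/36) = 7.9836°
wrap1 = π − 2β = 164.0329°
wrap2 = π + 2β = 195.9671°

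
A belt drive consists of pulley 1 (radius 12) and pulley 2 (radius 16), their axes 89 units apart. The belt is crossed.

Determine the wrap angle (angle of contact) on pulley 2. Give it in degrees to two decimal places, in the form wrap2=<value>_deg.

crossed belt: β = asin((r1+r2)/C) = asin(28/89) = 18.3371°
wrap1 = wrap2 = π + 2β = 216.6741°

wrap2=216.67_deg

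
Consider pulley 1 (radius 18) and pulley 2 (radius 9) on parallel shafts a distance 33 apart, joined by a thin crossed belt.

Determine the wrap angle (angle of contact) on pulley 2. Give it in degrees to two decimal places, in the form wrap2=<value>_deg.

crossed belt: β = asin((r1+r2)/C) = asin(27/33) = 54.9032°
wrap1 = wrap2 = π + 2β = 289.8064°

wrap2=289.81_deg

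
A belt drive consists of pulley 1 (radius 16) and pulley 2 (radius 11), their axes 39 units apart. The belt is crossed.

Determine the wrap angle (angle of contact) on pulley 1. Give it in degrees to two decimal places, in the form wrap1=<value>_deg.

wrap1=267.63_deg

crossed belt: β = asin((r1+r2)/C) = asin(27/39) = 43.8131°
wrap1 = wrap2 = π + 2β = 267.6261°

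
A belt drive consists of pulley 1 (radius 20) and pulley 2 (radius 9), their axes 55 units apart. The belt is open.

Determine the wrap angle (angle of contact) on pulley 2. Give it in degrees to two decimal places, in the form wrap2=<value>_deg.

wrap2=156.93_deg

open belt: β = asin((r2−r1)/C) = asin(-11/55) = -11.5370°
wrap1 = π − 2β = 203.0739°
wrap2 = π + 2β = 156.9261°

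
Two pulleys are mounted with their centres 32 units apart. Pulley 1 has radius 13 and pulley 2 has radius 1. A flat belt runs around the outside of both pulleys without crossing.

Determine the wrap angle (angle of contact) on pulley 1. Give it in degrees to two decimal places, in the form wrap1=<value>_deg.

open belt: β = asin((r2−r1)/C) = asin(-12/32) = -22.0243°
wrap1 = π − 2β = 224.0486°
wrap2 = π + 2β = 135.9514°

wrap1=224.05_deg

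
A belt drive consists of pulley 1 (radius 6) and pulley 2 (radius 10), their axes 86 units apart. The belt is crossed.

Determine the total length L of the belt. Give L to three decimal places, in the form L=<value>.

L=225.251

crossed belt: β = asin((r1+r2)/C) = asin(16/86) = 10.7222°
wrap1 = wrap2 = π + 2β = 201.4443°
tangent length = C·cosβ = 84.4985
L = (r1+r2)·wrap + 2·C·cosβ = 16·3.5159 + 2·84.4985 = 225.2509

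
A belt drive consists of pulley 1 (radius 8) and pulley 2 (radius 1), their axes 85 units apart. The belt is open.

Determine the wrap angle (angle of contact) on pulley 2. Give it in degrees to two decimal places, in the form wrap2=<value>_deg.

open belt: β = asin((r2−r1)/C) = asin(-7/85) = -4.7238°
wrap1 = π − 2β = 189.4477°
wrap2 = π + 2β = 170.5523°

wrap2=170.55_deg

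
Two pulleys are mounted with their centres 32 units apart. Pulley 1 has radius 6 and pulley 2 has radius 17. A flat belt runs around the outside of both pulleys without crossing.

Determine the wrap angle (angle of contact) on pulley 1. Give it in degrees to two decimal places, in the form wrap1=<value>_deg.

wrap1=139.79_deg

open belt: β = asin((r2−r1)/C) = asin(11/32) = 20.1055°
wrap1 = π − 2β = 139.7890°
wrap2 = π + 2β = 220.2110°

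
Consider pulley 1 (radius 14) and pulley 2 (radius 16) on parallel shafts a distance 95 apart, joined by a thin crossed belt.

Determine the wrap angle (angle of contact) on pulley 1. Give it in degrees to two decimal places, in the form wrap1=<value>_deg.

wrap1=216.82_deg

crossed belt: β = asin((r1+r2)/C) = asin(30/95) = 18.4085°
wrap1 = wrap2 = π + 2β = 216.8170°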